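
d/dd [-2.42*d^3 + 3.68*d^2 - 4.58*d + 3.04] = -7.26*d^2 + 7.36*d - 4.58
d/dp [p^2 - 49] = 2*p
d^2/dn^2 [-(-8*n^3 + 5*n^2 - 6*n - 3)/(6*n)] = 8/3 + n^(-3)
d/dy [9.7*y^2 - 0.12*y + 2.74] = 19.4*y - 0.12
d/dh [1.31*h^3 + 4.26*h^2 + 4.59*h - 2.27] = 3.93*h^2 + 8.52*h + 4.59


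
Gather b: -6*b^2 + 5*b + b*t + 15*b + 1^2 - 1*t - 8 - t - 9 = -6*b^2 + b*(t + 20) - 2*t - 16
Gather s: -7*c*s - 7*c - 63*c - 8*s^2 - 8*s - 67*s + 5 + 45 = -70*c - 8*s^2 + s*(-7*c - 75) + 50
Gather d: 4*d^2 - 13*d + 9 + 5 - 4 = 4*d^2 - 13*d + 10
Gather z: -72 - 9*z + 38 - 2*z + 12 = -11*z - 22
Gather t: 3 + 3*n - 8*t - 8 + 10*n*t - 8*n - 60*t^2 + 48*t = -5*n - 60*t^2 + t*(10*n + 40) - 5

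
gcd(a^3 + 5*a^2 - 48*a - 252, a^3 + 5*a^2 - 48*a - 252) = a^3 + 5*a^2 - 48*a - 252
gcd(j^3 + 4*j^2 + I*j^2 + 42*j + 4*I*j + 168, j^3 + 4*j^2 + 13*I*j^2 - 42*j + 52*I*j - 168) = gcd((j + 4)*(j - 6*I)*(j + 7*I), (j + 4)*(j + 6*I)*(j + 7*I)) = j^2 + j*(4 + 7*I) + 28*I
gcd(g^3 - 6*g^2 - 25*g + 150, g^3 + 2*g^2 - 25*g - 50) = g^2 - 25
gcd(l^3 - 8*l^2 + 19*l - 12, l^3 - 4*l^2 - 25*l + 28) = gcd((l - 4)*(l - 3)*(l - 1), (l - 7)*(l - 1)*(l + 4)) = l - 1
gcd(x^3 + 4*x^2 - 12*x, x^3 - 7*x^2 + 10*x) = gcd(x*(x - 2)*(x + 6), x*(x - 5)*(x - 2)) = x^2 - 2*x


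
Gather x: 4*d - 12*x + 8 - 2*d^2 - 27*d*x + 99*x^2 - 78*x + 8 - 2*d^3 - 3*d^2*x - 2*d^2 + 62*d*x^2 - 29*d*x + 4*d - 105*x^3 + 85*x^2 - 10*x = -2*d^3 - 4*d^2 + 8*d - 105*x^3 + x^2*(62*d + 184) + x*(-3*d^2 - 56*d - 100) + 16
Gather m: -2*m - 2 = -2*m - 2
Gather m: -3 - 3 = -6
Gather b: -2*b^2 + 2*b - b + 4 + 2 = -2*b^2 + b + 6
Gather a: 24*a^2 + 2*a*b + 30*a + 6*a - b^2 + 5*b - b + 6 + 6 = 24*a^2 + a*(2*b + 36) - b^2 + 4*b + 12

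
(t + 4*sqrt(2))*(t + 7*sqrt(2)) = t^2 + 11*sqrt(2)*t + 56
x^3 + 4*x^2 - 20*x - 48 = (x - 4)*(x + 2)*(x + 6)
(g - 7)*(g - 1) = g^2 - 8*g + 7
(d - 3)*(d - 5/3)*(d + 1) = d^3 - 11*d^2/3 + d/3 + 5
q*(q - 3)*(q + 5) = q^3 + 2*q^2 - 15*q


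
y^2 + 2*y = y*(y + 2)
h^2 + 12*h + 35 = (h + 5)*(h + 7)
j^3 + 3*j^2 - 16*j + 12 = (j - 2)*(j - 1)*(j + 6)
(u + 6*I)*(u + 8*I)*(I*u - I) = I*u^3 - 14*u^2 - I*u^2 + 14*u - 48*I*u + 48*I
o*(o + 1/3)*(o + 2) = o^3 + 7*o^2/3 + 2*o/3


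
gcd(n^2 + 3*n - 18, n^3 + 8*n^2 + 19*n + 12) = 1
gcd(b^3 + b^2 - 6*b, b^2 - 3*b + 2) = b - 2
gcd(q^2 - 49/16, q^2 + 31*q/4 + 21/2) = q + 7/4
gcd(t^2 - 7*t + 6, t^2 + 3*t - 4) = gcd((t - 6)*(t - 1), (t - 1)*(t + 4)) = t - 1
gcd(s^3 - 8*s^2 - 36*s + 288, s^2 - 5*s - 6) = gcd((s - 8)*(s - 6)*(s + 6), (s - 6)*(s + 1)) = s - 6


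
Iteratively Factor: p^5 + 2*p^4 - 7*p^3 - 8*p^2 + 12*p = (p)*(p^4 + 2*p^3 - 7*p^2 - 8*p + 12) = p*(p + 3)*(p^3 - p^2 - 4*p + 4) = p*(p + 2)*(p + 3)*(p^2 - 3*p + 2) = p*(p - 2)*(p + 2)*(p + 3)*(p - 1)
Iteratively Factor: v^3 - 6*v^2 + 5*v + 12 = (v - 4)*(v^2 - 2*v - 3) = (v - 4)*(v + 1)*(v - 3)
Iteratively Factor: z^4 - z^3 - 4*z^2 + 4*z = (z)*(z^3 - z^2 - 4*z + 4) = z*(z + 2)*(z^2 - 3*z + 2) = z*(z - 1)*(z + 2)*(z - 2)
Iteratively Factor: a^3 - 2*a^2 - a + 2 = (a - 2)*(a^2 - 1) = (a - 2)*(a + 1)*(a - 1)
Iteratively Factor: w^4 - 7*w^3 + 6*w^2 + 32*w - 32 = (w - 4)*(w^3 - 3*w^2 - 6*w + 8) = (w - 4)*(w - 1)*(w^2 - 2*w - 8) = (w - 4)*(w - 1)*(w + 2)*(w - 4)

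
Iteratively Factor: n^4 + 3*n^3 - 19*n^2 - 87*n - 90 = (n + 3)*(n^3 - 19*n - 30) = (n + 2)*(n + 3)*(n^2 - 2*n - 15) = (n - 5)*(n + 2)*(n + 3)*(n + 3)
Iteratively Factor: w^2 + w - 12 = (w - 3)*(w + 4)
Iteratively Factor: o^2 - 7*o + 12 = (o - 3)*(o - 4)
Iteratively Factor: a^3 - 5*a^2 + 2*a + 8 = (a - 4)*(a^2 - a - 2) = (a - 4)*(a - 2)*(a + 1)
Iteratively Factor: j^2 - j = (j - 1)*(j)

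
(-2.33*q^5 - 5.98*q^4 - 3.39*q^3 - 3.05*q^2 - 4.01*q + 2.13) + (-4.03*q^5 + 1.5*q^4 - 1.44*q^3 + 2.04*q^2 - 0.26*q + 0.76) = -6.36*q^5 - 4.48*q^4 - 4.83*q^3 - 1.01*q^2 - 4.27*q + 2.89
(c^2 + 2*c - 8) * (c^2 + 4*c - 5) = c^4 + 6*c^3 - 5*c^2 - 42*c + 40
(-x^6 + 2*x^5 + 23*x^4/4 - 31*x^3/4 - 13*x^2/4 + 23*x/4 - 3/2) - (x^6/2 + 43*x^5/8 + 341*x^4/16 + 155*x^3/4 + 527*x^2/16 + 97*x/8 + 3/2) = -3*x^6/2 - 27*x^5/8 - 249*x^4/16 - 93*x^3/2 - 579*x^2/16 - 51*x/8 - 3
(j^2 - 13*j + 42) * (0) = 0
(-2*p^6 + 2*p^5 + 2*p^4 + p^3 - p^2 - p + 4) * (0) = 0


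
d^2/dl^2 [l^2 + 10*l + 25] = 2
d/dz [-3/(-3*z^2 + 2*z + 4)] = 6*(1 - 3*z)/(-3*z^2 + 2*z + 4)^2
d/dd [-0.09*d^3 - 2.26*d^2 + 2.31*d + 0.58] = -0.27*d^2 - 4.52*d + 2.31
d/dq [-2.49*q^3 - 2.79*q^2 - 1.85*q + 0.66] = -7.47*q^2 - 5.58*q - 1.85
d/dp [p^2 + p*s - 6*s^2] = 2*p + s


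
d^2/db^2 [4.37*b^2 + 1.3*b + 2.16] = 8.74000000000000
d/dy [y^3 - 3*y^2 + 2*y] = 3*y^2 - 6*y + 2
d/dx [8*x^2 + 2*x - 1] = 16*x + 2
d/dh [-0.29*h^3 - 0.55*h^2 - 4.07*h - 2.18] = -0.87*h^2 - 1.1*h - 4.07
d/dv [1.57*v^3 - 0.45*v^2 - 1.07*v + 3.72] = 4.71*v^2 - 0.9*v - 1.07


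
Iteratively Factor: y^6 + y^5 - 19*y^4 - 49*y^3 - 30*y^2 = (y + 2)*(y^5 - y^4 - 17*y^3 - 15*y^2) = y*(y + 2)*(y^4 - y^3 - 17*y^2 - 15*y) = y^2*(y + 2)*(y^3 - y^2 - 17*y - 15) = y^2*(y + 2)*(y + 3)*(y^2 - 4*y - 5) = y^2*(y + 1)*(y + 2)*(y + 3)*(y - 5)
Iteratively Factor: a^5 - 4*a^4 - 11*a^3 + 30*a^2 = (a)*(a^4 - 4*a^3 - 11*a^2 + 30*a) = a*(a - 2)*(a^3 - 2*a^2 - 15*a) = a^2*(a - 2)*(a^2 - 2*a - 15) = a^2*(a - 2)*(a + 3)*(a - 5)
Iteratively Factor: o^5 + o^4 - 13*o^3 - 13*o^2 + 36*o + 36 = (o + 1)*(o^4 - 13*o^2 + 36) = (o + 1)*(o + 3)*(o^3 - 3*o^2 - 4*o + 12) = (o + 1)*(o + 2)*(o + 3)*(o^2 - 5*o + 6) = (o - 3)*(o + 1)*(o + 2)*(o + 3)*(o - 2)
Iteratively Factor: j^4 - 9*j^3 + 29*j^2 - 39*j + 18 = (j - 1)*(j^3 - 8*j^2 + 21*j - 18) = (j - 3)*(j - 1)*(j^2 - 5*j + 6) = (j - 3)^2*(j - 1)*(j - 2)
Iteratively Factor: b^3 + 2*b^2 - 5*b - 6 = (b - 2)*(b^2 + 4*b + 3) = (b - 2)*(b + 3)*(b + 1)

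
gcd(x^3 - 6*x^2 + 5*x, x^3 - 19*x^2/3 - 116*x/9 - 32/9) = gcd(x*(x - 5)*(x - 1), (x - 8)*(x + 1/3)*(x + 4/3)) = 1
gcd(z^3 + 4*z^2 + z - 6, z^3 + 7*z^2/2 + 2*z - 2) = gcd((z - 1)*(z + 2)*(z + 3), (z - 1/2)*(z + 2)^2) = z + 2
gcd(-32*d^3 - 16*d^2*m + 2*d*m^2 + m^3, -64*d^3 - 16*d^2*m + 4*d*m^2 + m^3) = 16*d^2 - m^2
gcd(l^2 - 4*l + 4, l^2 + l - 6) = l - 2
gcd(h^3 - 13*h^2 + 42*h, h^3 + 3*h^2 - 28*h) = h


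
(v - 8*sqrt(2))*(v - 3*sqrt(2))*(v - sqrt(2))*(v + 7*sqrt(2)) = v^4 - 5*sqrt(2)*v^3 - 98*v^2 + 442*sqrt(2)*v - 672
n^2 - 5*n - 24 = (n - 8)*(n + 3)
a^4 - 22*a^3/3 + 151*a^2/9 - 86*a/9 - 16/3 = (a - 3)*(a - 8/3)*(a - 2)*(a + 1/3)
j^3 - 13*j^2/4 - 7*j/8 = j*(j - 7/2)*(j + 1/4)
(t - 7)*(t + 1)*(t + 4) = t^3 - 2*t^2 - 31*t - 28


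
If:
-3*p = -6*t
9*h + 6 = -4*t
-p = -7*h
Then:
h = -6/23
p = -42/23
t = -21/23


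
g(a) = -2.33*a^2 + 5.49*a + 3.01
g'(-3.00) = 19.47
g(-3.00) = -34.43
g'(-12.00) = 61.41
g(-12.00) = -398.39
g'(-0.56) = 8.10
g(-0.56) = -0.80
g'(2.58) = -6.53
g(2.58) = 1.66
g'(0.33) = 3.95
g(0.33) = 4.57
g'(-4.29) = 25.48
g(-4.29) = -63.42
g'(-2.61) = 17.65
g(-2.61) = -27.19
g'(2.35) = -5.46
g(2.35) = 3.04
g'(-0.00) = 5.49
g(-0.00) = 3.01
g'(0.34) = 3.91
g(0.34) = 4.61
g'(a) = 5.49 - 4.66*a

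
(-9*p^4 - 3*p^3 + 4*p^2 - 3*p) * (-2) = 18*p^4 + 6*p^3 - 8*p^2 + 6*p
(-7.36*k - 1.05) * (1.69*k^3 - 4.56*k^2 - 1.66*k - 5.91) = -12.4384*k^4 + 31.7871*k^3 + 17.0056*k^2 + 45.2406*k + 6.2055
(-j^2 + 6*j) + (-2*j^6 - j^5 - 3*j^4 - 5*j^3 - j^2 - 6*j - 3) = -2*j^6 - j^5 - 3*j^4 - 5*j^3 - 2*j^2 - 3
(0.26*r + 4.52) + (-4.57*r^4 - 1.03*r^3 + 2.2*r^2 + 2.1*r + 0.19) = -4.57*r^4 - 1.03*r^3 + 2.2*r^2 + 2.36*r + 4.71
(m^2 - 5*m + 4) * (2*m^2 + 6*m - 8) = 2*m^4 - 4*m^3 - 30*m^2 + 64*m - 32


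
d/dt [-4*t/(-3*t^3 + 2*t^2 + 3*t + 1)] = 4*(-6*t^3 + 2*t^2 - 1)/(9*t^6 - 12*t^5 - 14*t^4 + 6*t^3 + 13*t^2 + 6*t + 1)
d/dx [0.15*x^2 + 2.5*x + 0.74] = 0.3*x + 2.5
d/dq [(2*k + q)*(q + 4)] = 2*k + 2*q + 4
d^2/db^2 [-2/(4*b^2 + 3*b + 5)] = 4*(16*b^2 + 12*b - (8*b + 3)^2 + 20)/(4*b^2 + 3*b + 5)^3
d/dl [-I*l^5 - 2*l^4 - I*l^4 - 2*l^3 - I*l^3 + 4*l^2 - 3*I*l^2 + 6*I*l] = -5*I*l^4 - 4*l^3*(2 + I) - 3*l^2*(2 + I) + 2*l*(4 - 3*I) + 6*I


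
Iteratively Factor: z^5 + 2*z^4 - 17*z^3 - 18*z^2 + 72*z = (z)*(z^4 + 2*z^3 - 17*z^2 - 18*z + 72) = z*(z - 3)*(z^3 + 5*z^2 - 2*z - 24) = z*(z - 3)*(z + 4)*(z^2 + z - 6) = z*(z - 3)*(z + 3)*(z + 4)*(z - 2)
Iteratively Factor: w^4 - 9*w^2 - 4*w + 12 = (w - 1)*(w^3 + w^2 - 8*w - 12) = (w - 3)*(w - 1)*(w^2 + 4*w + 4) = (w - 3)*(w - 1)*(w + 2)*(w + 2)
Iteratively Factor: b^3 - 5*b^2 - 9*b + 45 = (b - 5)*(b^2 - 9) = (b - 5)*(b + 3)*(b - 3)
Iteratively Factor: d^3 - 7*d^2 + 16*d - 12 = (d - 3)*(d^2 - 4*d + 4) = (d - 3)*(d - 2)*(d - 2)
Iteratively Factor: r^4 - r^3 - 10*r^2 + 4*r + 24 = (r - 3)*(r^3 + 2*r^2 - 4*r - 8) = (r - 3)*(r + 2)*(r^2 - 4) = (r - 3)*(r - 2)*(r + 2)*(r + 2)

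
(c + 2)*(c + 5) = c^2 + 7*c + 10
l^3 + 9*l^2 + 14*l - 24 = (l - 1)*(l + 4)*(l + 6)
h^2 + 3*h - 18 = (h - 3)*(h + 6)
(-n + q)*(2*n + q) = -2*n^2 + n*q + q^2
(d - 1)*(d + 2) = d^2 + d - 2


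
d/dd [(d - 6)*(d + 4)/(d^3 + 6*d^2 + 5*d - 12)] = (-d^2 + 12*d + 9)/(d^4 + 4*d^3 - 2*d^2 - 12*d + 9)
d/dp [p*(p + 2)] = 2*p + 2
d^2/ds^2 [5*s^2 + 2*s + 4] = 10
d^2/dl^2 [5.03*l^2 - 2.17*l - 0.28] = 10.0600000000000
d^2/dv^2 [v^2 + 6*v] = 2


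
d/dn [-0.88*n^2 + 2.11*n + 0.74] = 2.11 - 1.76*n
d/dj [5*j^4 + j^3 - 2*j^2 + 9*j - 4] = 20*j^3 + 3*j^2 - 4*j + 9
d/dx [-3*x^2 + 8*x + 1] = 8 - 6*x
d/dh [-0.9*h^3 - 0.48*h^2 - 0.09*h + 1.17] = -2.7*h^2 - 0.96*h - 0.09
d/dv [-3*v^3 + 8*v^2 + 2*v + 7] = -9*v^2 + 16*v + 2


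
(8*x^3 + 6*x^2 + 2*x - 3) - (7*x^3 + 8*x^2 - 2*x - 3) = x^3 - 2*x^2 + 4*x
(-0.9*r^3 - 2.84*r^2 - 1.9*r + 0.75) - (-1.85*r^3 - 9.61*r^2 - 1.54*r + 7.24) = 0.95*r^3 + 6.77*r^2 - 0.36*r - 6.49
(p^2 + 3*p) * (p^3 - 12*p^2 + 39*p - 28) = p^5 - 9*p^4 + 3*p^3 + 89*p^2 - 84*p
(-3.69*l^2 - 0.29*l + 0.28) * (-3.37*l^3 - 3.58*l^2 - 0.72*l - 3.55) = 12.4353*l^5 + 14.1875*l^4 + 2.7514*l^3 + 12.3059*l^2 + 0.8279*l - 0.994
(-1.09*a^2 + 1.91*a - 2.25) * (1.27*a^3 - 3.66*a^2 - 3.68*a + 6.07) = -1.3843*a^5 + 6.4151*a^4 - 5.8369*a^3 - 5.4101*a^2 + 19.8737*a - 13.6575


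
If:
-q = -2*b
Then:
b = q/2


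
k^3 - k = k*(k - 1)*(k + 1)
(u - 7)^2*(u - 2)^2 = u^4 - 18*u^3 + 109*u^2 - 252*u + 196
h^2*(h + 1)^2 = h^4 + 2*h^3 + h^2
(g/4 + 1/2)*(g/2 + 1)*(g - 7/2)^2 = g^4/8 - 3*g^3/8 - 47*g^2/32 + 21*g/8 + 49/8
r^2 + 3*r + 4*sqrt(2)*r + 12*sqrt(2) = (r + 3)*(r + 4*sqrt(2))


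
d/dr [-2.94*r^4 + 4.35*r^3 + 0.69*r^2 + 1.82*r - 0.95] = -11.76*r^3 + 13.05*r^2 + 1.38*r + 1.82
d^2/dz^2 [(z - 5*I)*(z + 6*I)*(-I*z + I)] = 2*I*(-3*z + 1 - I)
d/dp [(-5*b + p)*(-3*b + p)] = -8*b + 2*p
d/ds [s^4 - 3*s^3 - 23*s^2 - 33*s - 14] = 4*s^3 - 9*s^2 - 46*s - 33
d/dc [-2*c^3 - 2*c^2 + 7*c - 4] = -6*c^2 - 4*c + 7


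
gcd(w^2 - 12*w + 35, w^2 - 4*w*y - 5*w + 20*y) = w - 5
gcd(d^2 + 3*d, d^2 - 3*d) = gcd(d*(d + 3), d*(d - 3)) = d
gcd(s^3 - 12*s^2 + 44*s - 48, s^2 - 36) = s - 6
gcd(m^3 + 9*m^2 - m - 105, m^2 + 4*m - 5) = m + 5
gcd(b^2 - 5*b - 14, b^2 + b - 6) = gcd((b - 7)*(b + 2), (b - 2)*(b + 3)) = 1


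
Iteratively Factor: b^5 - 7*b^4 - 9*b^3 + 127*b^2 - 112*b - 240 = (b - 3)*(b^4 - 4*b^3 - 21*b^2 + 64*b + 80) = (b - 3)*(b + 4)*(b^3 - 8*b^2 + 11*b + 20) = (b - 3)*(b + 1)*(b + 4)*(b^2 - 9*b + 20) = (b - 4)*(b - 3)*(b + 1)*(b + 4)*(b - 5)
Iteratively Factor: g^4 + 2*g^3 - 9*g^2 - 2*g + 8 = (g - 1)*(g^3 + 3*g^2 - 6*g - 8) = (g - 1)*(g + 4)*(g^2 - g - 2) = (g - 1)*(g + 1)*(g + 4)*(g - 2)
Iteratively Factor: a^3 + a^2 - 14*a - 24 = (a + 3)*(a^2 - 2*a - 8) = (a - 4)*(a + 3)*(a + 2)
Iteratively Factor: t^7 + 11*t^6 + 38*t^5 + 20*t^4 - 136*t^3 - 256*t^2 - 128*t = (t)*(t^6 + 11*t^5 + 38*t^4 + 20*t^3 - 136*t^2 - 256*t - 128) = t*(t + 2)*(t^5 + 9*t^4 + 20*t^3 - 20*t^2 - 96*t - 64) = t*(t + 2)*(t + 4)*(t^4 + 5*t^3 - 20*t - 16) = t*(t + 2)^2*(t + 4)*(t^3 + 3*t^2 - 6*t - 8) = t*(t - 2)*(t + 2)^2*(t + 4)*(t^2 + 5*t + 4) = t*(t - 2)*(t + 2)^2*(t + 4)^2*(t + 1)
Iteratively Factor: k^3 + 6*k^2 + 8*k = (k + 4)*(k^2 + 2*k) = (k + 2)*(k + 4)*(k)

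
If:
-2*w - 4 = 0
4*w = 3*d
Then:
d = -8/3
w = -2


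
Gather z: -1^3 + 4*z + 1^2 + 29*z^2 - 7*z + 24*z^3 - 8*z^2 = 24*z^3 + 21*z^2 - 3*z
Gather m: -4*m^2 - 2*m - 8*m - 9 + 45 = -4*m^2 - 10*m + 36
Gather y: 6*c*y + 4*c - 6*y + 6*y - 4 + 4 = 6*c*y + 4*c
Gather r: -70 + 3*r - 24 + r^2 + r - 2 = r^2 + 4*r - 96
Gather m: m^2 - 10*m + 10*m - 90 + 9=m^2 - 81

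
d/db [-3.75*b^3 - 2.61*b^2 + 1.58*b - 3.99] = -11.25*b^2 - 5.22*b + 1.58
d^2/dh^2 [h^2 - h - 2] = 2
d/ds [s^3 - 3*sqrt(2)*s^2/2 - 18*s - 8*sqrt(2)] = 3*s^2 - 3*sqrt(2)*s - 18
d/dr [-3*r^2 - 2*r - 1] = -6*r - 2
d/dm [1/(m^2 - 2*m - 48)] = 2*(1 - m)/(-m^2 + 2*m + 48)^2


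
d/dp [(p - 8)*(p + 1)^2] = 3*(p - 5)*(p + 1)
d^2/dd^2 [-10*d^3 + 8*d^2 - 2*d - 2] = 16 - 60*d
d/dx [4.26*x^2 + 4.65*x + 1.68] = 8.52*x + 4.65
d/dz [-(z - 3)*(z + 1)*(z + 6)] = -3*z^2 - 8*z + 15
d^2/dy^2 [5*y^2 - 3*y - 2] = 10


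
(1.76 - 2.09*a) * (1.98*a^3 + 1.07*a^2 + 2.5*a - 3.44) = -4.1382*a^4 + 1.2485*a^3 - 3.3418*a^2 + 11.5896*a - 6.0544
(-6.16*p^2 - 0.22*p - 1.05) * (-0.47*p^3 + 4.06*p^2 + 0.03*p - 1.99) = 2.8952*p^5 - 24.9062*p^4 - 0.5845*p^3 + 7.9888*p^2 + 0.4063*p + 2.0895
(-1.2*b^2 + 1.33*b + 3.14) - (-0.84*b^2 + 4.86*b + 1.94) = -0.36*b^2 - 3.53*b + 1.2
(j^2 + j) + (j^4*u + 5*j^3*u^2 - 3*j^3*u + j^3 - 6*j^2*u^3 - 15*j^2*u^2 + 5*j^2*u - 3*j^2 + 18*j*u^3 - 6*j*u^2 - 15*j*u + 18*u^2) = j^4*u + 5*j^3*u^2 - 3*j^3*u + j^3 - 6*j^2*u^3 - 15*j^2*u^2 + 5*j^2*u - 2*j^2 + 18*j*u^3 - 6*j*u^2 - 15*j*u + j + 18*u^2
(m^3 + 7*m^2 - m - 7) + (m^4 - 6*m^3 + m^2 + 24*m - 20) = m^4 - 5*m^3 + 8*m^2 + 23*m - 27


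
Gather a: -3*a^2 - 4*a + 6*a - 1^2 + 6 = -3*a^2 + 2*a + 5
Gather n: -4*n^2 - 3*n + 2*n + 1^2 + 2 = -4*n^2 - n + 3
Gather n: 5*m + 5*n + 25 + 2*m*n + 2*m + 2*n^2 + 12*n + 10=7*m + 2*n^2 + n*(2*m + 17) + 35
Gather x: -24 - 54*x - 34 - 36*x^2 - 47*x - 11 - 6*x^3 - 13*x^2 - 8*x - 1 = -6*x^3 - 49*x^2 - 109*x - 70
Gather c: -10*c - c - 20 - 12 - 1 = -11*c - 33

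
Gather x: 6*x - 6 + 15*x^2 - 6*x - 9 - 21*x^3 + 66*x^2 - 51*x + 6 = -21*x^3 + 81*x^2 - 51*x - 9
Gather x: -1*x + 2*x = x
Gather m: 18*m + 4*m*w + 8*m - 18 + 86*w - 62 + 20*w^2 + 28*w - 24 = m*(4*w + 26) + 20*w^2 + 114*w - 104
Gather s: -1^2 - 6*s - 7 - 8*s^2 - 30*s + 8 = -8*s^2 - 36*s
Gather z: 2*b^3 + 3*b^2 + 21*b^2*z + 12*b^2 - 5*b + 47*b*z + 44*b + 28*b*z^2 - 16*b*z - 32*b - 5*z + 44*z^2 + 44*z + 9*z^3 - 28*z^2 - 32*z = 2*b^3 + 15*b^2 + 7*b + 9*z^3 + z^2*(28*b + 16) + z*(21*b^2 + 31*b + 7)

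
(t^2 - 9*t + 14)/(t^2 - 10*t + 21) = (t - 2)/(t - 3)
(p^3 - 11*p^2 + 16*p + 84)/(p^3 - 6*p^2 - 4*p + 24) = (p - 7)/(p - 2)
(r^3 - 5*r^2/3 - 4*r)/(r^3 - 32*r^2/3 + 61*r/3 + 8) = r*(3*r + 4)/(3*r^2 - 23*r - 8)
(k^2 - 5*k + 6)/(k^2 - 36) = (k^2 - 5*k + 6)/(k^2 - 36)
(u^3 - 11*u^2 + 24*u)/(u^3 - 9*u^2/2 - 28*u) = 2*(u - 3)/(2*u + 7)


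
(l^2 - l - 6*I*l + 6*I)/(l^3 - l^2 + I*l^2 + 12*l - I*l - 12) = (l - 6*I)/(l^2 + I*l + 12)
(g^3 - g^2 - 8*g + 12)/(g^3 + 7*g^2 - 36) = (g - 2)/(g + 6)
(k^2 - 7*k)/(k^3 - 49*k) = 1/(k + 7)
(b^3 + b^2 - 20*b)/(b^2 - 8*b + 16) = b*(b + 5)/(b - 4)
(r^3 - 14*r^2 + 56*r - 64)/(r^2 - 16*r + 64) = (r^2 - 6*r + 8)/(r - 8)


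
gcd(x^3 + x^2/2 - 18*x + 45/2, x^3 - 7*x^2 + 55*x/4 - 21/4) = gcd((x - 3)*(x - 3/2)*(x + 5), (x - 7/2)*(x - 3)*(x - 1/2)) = x - 3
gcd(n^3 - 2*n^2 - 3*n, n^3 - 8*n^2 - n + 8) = n + 1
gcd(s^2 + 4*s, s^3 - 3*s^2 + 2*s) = s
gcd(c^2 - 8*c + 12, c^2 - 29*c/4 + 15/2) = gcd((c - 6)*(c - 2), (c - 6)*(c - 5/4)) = c - 6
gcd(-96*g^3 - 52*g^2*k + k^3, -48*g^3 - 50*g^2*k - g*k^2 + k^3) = 48*g^2 + 2*g*k - k^2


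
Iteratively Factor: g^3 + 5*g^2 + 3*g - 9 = (g + 3)*(g^2 + 2*g - 3) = (g - 1)*(g + 3)*(g + 3)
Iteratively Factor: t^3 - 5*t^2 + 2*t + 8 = (t - 2)*(t^2 - 3*t - 4) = (t - 2)*(t + 1)*(t - 4)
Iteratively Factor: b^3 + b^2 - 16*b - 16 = (b + 1)*(b^2 - 16) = (b - 4)*(b + 1)*(b + 4)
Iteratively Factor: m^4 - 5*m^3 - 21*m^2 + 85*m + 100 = (m + 4)*(m^3 - 9*m^2 + 15*m + 25) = (m - 5)*(m + 4)*(m^2 - 4*m - 5) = (m - 5)*(m + 1)*(m + 4)*(m - 5)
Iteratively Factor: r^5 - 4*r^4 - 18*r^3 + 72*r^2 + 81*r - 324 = (r - 4)*(r^4 - 18*r^2 + 81) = (r - 4)*(r + 3)*(r^3 - 3*r^2 - 9*r + 27) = (r - 4)*(r - 3)*(r + 3)*(r^2 - 9) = (r - 4)*(r - 3)*(r + 3)^2*(r - 3)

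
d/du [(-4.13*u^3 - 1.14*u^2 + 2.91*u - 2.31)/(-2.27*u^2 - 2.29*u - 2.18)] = (9.3751*u^4 + 18.9154*u^3 + 36.2265*u^2 - 5.517*u - 11.6337)/(5.1529*u^4 + 10.3966*u^3 + 15.1413*u^2 + 9.9844*u + 4.7524)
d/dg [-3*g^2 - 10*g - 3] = -6*g - 10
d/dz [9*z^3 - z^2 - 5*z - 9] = 27*z^2 - 2*z - 5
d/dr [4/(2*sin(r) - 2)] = -2*cos(r)/(sin(r) - 1)^2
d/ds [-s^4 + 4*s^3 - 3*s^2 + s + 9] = -4*s^3 + 12*s^2 - 6*s + 1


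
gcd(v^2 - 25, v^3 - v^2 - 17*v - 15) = v - 5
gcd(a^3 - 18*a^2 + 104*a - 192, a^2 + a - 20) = a - 4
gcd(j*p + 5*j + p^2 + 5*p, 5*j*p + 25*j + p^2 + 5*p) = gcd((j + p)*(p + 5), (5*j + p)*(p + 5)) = p + 5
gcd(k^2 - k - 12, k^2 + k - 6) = k + 3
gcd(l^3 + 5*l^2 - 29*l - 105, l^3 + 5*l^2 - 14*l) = l + 7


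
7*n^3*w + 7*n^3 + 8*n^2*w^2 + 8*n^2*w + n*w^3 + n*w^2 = (n + w)*(7*n + w)*(n*w + n)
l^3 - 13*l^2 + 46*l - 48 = (l - 8)*(l - 3)*(l - 2)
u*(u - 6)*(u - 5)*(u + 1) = u^4 - 10*u^3 + 19*u^2 + 30*u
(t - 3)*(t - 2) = t^2 - 5*t + 6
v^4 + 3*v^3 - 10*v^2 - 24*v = v*(v - 3)*(v + 2)*(v + 4)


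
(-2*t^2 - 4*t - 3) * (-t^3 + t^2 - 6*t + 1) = 2*t^5 + 2*t^4 + 11*t^3 + 19*t^2 + 14*t - 3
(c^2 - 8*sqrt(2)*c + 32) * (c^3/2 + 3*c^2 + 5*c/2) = c^5/2 - 4*sqrt(2)*c^4 + 3*c^4 - 24*sqrt(2)*c^3 + 37*c^3/2 - 20*sqrt(2)*c^2 + 96*c^2 + 80*c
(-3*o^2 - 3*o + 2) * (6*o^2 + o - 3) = -18*o^4 - 21*o^3 + 18*o^2 + 11*o - 6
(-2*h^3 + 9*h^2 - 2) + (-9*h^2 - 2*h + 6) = -2*h^3 - 2*h + 4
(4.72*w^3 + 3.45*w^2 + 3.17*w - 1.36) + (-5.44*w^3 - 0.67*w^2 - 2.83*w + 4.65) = -0.720000000000001*w^3 + 2.78*w^2 + 0.34*w + 3.29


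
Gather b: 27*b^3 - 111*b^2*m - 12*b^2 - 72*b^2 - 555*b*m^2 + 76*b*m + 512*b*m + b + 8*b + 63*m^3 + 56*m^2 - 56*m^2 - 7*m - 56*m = 27*b^3 + b^2*(-111*m - 84) + b*(-555*m^2 + 588*m + 9) + 63*m^3 - 63*m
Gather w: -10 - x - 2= -x - 12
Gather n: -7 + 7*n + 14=7*n + 7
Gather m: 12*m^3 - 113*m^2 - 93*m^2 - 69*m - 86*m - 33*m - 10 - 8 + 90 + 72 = 12*m^3 - 206*m^2 - 188*m + 144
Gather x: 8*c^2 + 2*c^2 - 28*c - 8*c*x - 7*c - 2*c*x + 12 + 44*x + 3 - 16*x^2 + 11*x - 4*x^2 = 10*c^2 - 35*c - 20*x^2 + x*(55 - 10*c) + 15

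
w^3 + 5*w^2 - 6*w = w*(w - 1)*(w + 6)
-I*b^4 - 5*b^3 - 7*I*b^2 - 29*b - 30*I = (b - 5*I)*(b - 3*I)*(b + 2*I)*(-I*b + 1)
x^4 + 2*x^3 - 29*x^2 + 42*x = x*(x - 3)*(x - 2)*(x + 7)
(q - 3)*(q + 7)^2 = q^3 + 11*q^2 + 7*q - 147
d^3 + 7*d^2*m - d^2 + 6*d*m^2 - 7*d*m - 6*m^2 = (d - 1)*(d + m)*(d + 6*m)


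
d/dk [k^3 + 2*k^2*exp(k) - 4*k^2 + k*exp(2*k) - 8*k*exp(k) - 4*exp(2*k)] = 2*k^2*exp(k) + 3*k^2 + 2*k*exp(2*k) - 4*k*exp(k) - 8*k - 7*exp(2*k) - 8*exp(k)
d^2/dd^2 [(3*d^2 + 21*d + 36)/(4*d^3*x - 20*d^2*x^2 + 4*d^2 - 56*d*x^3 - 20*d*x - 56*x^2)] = 3*(((2*d + 7)*(-3*d^2*x + 10*d*x^2 - 2*d + 14*x^3 + 5*x) - (d^2 + 7*d + 12)*(3*d*x - 5*x^2 + 1))*(-d^3*x + 5*d^2*x^2 - d^2 + 14*d*x^3 + 5*d*x + 14*x^2) - (d^2 + 7*d + 12)*(-3*d^2*x + 10*d*x^2 - 2*d + 14*x^3 + 5*x)^2 - (-d^3*x + 5*d^2*x^2 - d^2 + 14*d*x^3 + 5*d*x + 14*x^2)^2)/(2*(-d^3*x + 5*d^2*x^2 - d^2 + 14*d*x^3 + 5*d*x + 14*x^2)^3)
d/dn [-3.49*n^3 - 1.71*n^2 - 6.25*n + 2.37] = -10.47*n^2 - 3.42*n - 6.25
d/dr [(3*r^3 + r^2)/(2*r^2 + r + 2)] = r*(-r*(3*r + 1)*(4*r + 1) + (9*r + 2)*(2*r^2 + r + 2))/(2*r^2 + r + 2)^2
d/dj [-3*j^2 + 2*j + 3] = 2 - 6*j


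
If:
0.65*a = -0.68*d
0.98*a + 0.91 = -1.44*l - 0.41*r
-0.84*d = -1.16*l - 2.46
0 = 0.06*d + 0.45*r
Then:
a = 60.39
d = -57.72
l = -43.92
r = 7.70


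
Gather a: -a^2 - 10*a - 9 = -a^2 - 10*a - 9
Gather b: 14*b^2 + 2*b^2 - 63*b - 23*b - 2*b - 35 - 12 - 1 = 16*b^2 - 88*b - 48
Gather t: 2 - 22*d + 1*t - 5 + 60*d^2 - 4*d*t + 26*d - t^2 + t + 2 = 60*d^2 + 4*d - t^2 + t*(2 - 4*d) - 1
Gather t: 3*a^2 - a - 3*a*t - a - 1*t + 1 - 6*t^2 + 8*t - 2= 3*a^2 - 2*a - 6*t^2 + t*(7 - 3*a) - 1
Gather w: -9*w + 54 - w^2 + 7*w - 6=-w^2 - 2*w + 48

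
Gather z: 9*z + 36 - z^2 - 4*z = -z^2 + 5*z + 36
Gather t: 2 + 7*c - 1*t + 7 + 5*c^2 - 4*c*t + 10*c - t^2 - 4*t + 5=5*c^2 + 17*c - t^2 + t*(-4*c - 5) + 14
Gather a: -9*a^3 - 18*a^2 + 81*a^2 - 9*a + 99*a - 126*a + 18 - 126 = -9*a^3 + 63*a^2 - 36*a - 108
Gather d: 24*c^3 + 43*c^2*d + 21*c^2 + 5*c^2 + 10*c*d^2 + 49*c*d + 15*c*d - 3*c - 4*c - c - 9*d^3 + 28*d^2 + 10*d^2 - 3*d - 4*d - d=24*c^3 + 26*c^2 - 8*c - 9*d^3 + d^2*(10*c + 38) + d*(43*c^2 + 64*c - 8)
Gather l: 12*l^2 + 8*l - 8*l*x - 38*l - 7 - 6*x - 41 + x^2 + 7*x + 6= 12*l^2 + l*(-8*x - 30) + x^2 + x - 42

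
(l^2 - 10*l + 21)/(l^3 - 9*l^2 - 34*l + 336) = (l - 3)/(l^2 - 2*l - 48)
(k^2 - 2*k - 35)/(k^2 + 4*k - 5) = (k - 7)/(k - 1)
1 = 1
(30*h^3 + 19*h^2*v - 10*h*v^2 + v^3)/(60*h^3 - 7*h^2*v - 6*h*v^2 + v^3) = (-6*h^2 - 5*h*v + v^2)/(-12*h^2 - h*v + v^2)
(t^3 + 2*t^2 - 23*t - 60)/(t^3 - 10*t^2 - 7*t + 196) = (t^2 - 2*t - 15)/(t^2 - 14*t + 49)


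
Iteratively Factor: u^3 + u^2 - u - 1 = (u - 1)*(u^2 + 2*u + 1) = (u - 1)*(u + 1)*(u + 1)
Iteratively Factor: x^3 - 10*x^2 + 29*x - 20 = (x - 1)*(x^2 - 9*x + 20) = (x - 4)*(x - 1)*(x - 5)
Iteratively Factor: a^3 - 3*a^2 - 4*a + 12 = (a - 2)*(a^2 - a - 6) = (a - 3)*(a - 2)*(a + 2)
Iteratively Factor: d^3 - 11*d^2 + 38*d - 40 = (d - 4)*(d^2 - 7*d + 10) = (d - 5)*(d - 4)*(d - 2)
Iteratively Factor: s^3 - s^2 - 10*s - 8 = (s + 2)*(s^2 - 3*s - 4) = (s - 4)*(s + 2)*(s + 1)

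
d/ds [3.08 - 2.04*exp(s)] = -2.04*exp(s)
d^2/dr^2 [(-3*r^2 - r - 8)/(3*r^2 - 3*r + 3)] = 2*(-4*r^3 - 15*r^2 + 27*r - 4)/(3*(r^6 - 3*r^5 + 6*r^4 - 7*r^3 + 6*r^2 - 3*r + 1))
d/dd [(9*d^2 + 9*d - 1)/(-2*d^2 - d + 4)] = (9*d^2 + 68*d + 35)/(4*d^4 + 4*d^3 - 15*d^2 - 8*d + 16)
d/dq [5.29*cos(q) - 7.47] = -5.29*sin(q)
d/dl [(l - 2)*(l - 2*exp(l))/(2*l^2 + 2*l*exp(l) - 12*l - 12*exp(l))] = (-(l - 2)*(l - 2*exp(l))*(l*exp(l) + 2*l - 5*exp(l) - 6) + (l - (l - 2)*(2*exp(l) - 1) - 2*exp(l))*(l^2 + l*exp(l) - 6*l - 6*exp(l)))/(2*(l^2 + l*exp(l) - 6*l - 6*exp(l))^2)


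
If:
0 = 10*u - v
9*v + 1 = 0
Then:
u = -1/90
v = -1/9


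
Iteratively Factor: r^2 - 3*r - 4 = (r - 4)*(r + 1)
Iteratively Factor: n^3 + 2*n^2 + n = (n)*(n^2 + 2*n + 1) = n*(n + 1)*(n + 1)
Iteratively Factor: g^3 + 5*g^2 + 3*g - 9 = (g + 3)*(g^2 + 2*g - 3) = (g - 1)*(g + 3)*(g + 3)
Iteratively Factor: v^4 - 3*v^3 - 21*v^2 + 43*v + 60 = (v + 4)*(v^3 - 7*v^2 + 7*v + 15) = (v + 1)*(v + 4)*(v^2 - 8*v + 15) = (v - 5)*(v + 1)*(v + 4)*(v - 3)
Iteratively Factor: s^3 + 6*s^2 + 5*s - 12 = (s + 4)*(s^2 + 2*s - 3) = (s + 3)*(s + 4)*(s - 1)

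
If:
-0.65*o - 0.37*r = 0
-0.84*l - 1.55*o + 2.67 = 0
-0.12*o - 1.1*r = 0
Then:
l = 3.18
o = 0.00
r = 0.00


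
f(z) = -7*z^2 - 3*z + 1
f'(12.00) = -171.00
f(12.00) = -1043.00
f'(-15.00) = 207.00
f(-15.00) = -1529.00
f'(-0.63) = 5.82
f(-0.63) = 0.11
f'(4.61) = -67.54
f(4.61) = -161.59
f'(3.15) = -47.10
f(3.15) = -77.91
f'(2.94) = -44.16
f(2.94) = -68.33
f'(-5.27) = 70.78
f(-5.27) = -177.60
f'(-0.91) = 9.74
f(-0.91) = -2.07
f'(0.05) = -3.70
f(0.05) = 0.83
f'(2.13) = -32.82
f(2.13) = -37.15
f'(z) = -14*z - 3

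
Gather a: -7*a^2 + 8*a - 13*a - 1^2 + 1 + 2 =-7*a^2 - 5*a + 2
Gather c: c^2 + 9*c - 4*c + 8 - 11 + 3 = c^2 + 5*c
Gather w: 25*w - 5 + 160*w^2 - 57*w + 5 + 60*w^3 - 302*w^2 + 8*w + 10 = 60*w^3 - 142*w^2 - 24*w + 10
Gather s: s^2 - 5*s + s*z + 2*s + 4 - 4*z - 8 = s^2 + s*(z - 3) - 4*z - 4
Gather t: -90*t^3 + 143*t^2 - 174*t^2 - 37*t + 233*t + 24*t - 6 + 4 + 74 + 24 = -90*t^3 - 31*t^2 + 220*t + 96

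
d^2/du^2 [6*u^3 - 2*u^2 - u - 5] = 36*u - 4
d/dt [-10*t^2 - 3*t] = -20*t - 3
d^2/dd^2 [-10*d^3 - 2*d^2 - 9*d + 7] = -60*d - 4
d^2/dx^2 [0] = 0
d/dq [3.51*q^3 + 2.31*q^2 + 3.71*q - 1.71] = 10.53*q^2 + 4.62*q + 3.71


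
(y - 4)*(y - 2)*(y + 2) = y^3 - 4*y^2 - 4*y + 16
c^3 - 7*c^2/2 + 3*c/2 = c*(c - 3)*(c - 1/2)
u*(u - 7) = u^2 - 7*u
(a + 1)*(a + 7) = a^2 + 8*a + 7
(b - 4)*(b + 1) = b^2 - 3*b - 4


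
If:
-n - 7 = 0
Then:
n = -7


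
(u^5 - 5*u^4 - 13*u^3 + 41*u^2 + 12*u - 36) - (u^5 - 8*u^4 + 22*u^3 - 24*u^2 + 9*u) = 3*u^4 - 35*u^3 + 65*u^2 + 3*u - 36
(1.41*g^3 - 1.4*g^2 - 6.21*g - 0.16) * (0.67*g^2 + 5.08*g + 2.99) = 0.9447*g^5 + 6.2248*g^4 - 7.0568*g^3 - 35.84*g^2 - 19.3807*g - 0.4784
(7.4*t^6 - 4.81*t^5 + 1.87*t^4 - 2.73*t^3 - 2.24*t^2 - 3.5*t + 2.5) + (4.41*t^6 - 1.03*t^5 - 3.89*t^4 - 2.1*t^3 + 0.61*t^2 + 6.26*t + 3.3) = 11.81*t^6 - 5.84*t^5 - 2.02*t^4 - 4.83*t^3 - 1.63*t^2 + 2.76*t + 5.8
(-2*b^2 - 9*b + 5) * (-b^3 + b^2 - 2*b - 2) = 2*b^5 + 7*b^4 - 10*b^3 + 27*b^2 + 8*b - 10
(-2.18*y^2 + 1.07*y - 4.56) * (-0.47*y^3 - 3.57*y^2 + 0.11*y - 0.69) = 1.0246*y^5 + 7.2797*y^4 - 1.9165*y^3 + 17.9011*y^2 - 1.2399*y + 3.1464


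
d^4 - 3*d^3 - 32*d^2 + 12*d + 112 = (d - 7)*(d - 2)*(d + 2)*(d + 4)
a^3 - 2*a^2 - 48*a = a*(a - 8)*(a + 6)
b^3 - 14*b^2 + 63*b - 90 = (b - 6)*(b - 5)*(b - 3)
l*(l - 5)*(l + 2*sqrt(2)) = l^3 - 5*l^2 + 2*sqrt(2)*l^2 - 10*sqrt(2)*l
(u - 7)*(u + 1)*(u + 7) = u^3 + u^2 - 49*u - 49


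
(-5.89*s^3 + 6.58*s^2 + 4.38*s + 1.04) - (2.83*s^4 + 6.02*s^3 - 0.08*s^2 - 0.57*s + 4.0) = -2.83*s^4 - 11.91*s^3 + 6.66*s^2 + 4.95*s - 2.96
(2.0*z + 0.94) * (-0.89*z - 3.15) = -1.78*z^2 - 7.1366*z - 2.961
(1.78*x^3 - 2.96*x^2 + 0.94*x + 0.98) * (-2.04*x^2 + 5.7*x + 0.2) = -3.6312*x^5 + 16.1844*x^4 - 18.4336*x^3 + 2.7668*x^2 + 5.774*x + 0.196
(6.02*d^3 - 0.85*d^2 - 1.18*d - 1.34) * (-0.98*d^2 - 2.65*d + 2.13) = -5.8996*d^5 - 15.12*d^4 + 16.2315*d^3 + 2.6297*d^2 + 1.0376*d - 2.8542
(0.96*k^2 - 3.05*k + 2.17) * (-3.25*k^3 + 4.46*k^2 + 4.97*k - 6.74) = -3.12*k^5 + 14.1941*k^4 - 15.8843*k^3 - 11.9507*k^2 + 31.3419*k - 14.6258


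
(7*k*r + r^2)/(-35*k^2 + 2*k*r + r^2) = r/(-5*k + r)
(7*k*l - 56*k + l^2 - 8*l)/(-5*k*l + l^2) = (-7*k*l + 56*k - l^2 + 8*l)/(l*(5*k - l))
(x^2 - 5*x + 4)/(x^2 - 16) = (x - 1)/(x + 4)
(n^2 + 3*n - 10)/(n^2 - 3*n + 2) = (n + 5)/(n - 1)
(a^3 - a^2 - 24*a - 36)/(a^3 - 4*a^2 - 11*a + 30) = (a^2 - 4*a - 12)/(a^2 - 7*a + 10)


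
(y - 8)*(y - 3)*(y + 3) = y^3 - 8*y^2 - 9*y + 72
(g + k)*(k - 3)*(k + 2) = g*k^2 - g*k - 6*g + k^3 - k^2 - 6*k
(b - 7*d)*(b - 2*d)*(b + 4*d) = b^3 - 5*b^2*d - 22*b*d^2 + 56*d^3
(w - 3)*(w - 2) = w^2 - 5*w + 6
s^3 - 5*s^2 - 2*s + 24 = (s - 4)*(s - 3)*(s + 2)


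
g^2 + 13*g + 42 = (g + 6)*(g + 7)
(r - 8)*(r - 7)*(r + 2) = r^3 - 13*r^2 + 26*r + 112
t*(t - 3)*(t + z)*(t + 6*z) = t^4 + 7*t^3*z - 3*t^3 + 6*t^2*z^2 - 21*t^2*z - 18*t*z^2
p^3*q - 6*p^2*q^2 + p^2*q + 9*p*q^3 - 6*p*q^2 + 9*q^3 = (p - 3*q)^2*(p*q + q)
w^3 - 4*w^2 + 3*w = w*(w - 3)*(w - 1)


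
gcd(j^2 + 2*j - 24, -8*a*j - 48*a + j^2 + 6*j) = j + 6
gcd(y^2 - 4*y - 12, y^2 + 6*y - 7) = 1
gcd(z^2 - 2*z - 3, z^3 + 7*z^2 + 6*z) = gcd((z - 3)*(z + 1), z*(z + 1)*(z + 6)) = z + 1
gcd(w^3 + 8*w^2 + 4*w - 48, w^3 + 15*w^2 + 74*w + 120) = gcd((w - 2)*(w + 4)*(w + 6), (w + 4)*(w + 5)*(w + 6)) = w^2 + 10*w + 24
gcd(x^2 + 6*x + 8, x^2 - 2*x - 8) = x + 2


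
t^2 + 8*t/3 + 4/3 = (t + 2/3)*(t + 2)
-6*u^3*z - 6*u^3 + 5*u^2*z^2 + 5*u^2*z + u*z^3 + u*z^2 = (-u + z)*(6*u + z)*(u*z + u)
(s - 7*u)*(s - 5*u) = s^2 - 12*s*u + 35*u^2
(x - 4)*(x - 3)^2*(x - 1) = x^4 - 11*x^3 + 43*x^2 - 69*x + 36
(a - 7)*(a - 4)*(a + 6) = a^3 - 5*a^2 - 38*a + 168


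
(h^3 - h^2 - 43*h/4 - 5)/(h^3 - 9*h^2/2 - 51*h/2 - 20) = (h^2 - 7*h/2 - 2)/(h^2 - 7*h - 8)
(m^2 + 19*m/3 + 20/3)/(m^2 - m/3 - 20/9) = 3*(m + 5)/(3*m - 5)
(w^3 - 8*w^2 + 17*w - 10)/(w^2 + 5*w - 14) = (w^2 - 6*w + 5)/(w + 7)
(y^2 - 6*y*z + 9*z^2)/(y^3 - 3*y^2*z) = (y - 3*z)/y^2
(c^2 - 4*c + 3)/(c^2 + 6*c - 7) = (c - 3)/(c + 7)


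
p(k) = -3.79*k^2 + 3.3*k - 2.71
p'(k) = 3.3 - 7.58*k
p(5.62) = -103.87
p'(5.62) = -39.30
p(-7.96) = -269.12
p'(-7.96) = 63.64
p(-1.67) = -18.79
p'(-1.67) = 15.96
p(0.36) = -2.01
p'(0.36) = 0.57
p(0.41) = -1.99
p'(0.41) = 0.19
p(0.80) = -2.50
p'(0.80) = -2.76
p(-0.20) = -3.52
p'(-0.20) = 4.82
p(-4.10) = -79.95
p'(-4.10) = 34.38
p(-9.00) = -339.40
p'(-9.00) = 71.52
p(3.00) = -26.92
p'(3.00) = -19.44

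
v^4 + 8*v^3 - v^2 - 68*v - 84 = (v - 3)*(v + 2)^2*(v + 7)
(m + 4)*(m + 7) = m^2 + 11*m + 28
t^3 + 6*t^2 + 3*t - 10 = (t - 1)*(t + 2)*(t + 5)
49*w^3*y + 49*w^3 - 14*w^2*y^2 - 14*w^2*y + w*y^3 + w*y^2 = (-7*w + y)^2*(w*y + w)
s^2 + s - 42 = (s - 6)*(s + 7)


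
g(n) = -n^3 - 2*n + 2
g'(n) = -3*n^2 - 2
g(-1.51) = 8.46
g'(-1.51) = -8.84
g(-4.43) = 97.80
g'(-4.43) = -60.87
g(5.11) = -141.65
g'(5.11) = -80.34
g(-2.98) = 34.42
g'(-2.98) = -28.64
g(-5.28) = 159.76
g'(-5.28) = -85.64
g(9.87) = -979.24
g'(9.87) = -294.25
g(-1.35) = 7.16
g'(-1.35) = -7.47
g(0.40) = 1.14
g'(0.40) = -2.48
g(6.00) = -226.00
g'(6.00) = -110.00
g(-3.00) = 35.00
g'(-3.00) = -29.00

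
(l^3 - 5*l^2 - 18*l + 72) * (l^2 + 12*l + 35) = l^5 + 7*l^4 - 43*l^3 - 319*l^2 + 234*l + 2520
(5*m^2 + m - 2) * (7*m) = 35*m^3 + 7*m^2 - 14*m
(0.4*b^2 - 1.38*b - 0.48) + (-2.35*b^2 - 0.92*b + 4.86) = -1.95*b^2 - 2.3*b + 4.38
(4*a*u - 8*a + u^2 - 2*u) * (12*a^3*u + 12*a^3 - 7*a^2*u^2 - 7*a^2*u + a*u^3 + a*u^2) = 48*a^4*u^2 - 48*a^4*u - 96*a^4 - 16*a^3*u^3 + 16*a^3*u^2 + 32*a^3*u - 3*a^2*u^4 + 3*a^2*u^3 + 6*a^2*u^2 + a*u^5 - a*u^4 - 2*a*u^3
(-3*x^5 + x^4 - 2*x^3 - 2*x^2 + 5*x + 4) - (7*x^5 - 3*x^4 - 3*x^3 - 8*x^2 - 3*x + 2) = -10*x^5 + 4*x^4 + x^3 + 6*x^2 + 8*x + 2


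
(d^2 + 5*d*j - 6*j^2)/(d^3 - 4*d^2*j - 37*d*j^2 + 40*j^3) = (d + 6*j)/(d^2 - 3*d*j - 40*j^2)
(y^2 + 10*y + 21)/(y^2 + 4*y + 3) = (y + 7)/(y + 1)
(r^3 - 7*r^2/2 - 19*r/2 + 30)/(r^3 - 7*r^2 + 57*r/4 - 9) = 2*(2*r^2 + r - 15)/(4*r^2 - 12*r + 9)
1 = 1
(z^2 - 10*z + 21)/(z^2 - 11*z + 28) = (z - 3)/(z - 4)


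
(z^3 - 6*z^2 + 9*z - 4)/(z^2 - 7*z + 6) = (z^2 - 5*z + 4)/(z - 6)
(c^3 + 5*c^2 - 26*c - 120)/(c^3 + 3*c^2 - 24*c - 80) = (c + 6)/(c + 4)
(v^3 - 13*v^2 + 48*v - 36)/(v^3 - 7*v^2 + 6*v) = (v - 6)/v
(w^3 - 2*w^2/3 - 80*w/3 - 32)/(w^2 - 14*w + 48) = (3*w^2 + 16*w + 16)/(3*(w - 8))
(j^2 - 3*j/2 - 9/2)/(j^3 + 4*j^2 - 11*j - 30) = (j + 3/2)/(j^2 + 7*j + 10)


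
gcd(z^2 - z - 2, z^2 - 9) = 1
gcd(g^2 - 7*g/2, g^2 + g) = g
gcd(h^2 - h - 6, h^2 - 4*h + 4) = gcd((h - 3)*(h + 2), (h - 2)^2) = 1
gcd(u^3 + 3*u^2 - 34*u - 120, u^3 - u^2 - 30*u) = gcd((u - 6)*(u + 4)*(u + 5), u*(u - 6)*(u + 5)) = u^2 - u - 30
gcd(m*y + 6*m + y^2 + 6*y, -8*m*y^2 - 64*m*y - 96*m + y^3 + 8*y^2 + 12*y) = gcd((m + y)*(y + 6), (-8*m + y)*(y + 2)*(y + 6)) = y + 6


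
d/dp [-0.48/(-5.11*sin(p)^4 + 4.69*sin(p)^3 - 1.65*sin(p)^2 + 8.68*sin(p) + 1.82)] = (-9.8112*sin(p)^3 + 6.7536*sin(p)^2 - 1.584*sin(p) + 4.1664)*cos(p)/(-5.11*sin(p)^4 + 4.69*sin(p)^3 - 1.65*sin(p)^2 + 8.68*sin(p) + 1.82)^2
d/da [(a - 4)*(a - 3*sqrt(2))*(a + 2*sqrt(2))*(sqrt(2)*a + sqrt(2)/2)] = 4*sqrt(2)*a^3 - 21*sqrt(2)*a^2/2 - 6*a^2 - 28*sqrt(2)*a + 14*a + 4 + 42*sqrt(2)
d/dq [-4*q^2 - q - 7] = -8*q - 1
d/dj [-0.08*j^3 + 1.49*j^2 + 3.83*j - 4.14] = -0.24*j^2 + 2.98*j + 3.83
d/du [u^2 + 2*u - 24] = 2*u + 2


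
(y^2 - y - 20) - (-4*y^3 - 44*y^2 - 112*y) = 4*y^3 + 45*y^2 + 111*y - 20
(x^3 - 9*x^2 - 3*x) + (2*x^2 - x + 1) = x^3 - 7*x^2 - 4*x + 1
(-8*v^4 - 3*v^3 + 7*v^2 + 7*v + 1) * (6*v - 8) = -48*v^5 + 46*v^4 + 66*v^3 - 14*v^2 - 50*v - 8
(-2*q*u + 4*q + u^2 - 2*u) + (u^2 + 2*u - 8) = -2*q*u + 4*q + 2*u^2 - 8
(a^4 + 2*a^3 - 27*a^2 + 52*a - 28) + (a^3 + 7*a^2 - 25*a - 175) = a^4 + 3*a^3 - 20*a^2 + 27*a - 203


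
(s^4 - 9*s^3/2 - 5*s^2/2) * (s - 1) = s^5 - 11*s^4/2 + 2*s^3 + 5*s^2/2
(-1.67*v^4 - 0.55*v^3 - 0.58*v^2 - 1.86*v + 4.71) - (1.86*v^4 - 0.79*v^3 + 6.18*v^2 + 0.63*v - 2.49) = -3.53*v^4 + 0.24*v^3 - 6.76*v^2 - 2.49*v + 7.2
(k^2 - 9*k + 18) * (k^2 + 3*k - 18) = k^4 - 6*k^3 - 27*k^2 + 216*k - 324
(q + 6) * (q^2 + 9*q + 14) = q^3 + 15*q^2 + 68*q + 84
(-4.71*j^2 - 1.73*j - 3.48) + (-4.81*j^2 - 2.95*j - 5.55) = -9.52*j^2 - 4.68*j - 9.03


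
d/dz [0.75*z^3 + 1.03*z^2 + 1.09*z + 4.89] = 2.25*z^2 + 2.06*z + 1.09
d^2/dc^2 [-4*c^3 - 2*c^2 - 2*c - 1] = -24*c - 4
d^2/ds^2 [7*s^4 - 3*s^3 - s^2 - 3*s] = 84*s^2 - 18*s - 2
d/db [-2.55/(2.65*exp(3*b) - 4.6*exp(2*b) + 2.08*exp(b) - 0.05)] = (20.2725*exp(2*b) - 23.46*exp(b) + 5.304)*exp(b)/(2.65*exp(3*b) - 4.6*exp(2*b) + 2.08*exp(b) - 0.05)^2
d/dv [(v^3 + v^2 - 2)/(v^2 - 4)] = v*(v^3 - 12*v - 4)/(v^4 - 8*v^2 + 16)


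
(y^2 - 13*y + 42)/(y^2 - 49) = (y - 6)/(y + 7)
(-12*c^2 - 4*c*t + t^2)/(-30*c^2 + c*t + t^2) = (-12*c^2 - 4*c*t + t^2)/(-30*c^2 + c*t + t^2)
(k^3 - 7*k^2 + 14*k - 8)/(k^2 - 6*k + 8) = k - 1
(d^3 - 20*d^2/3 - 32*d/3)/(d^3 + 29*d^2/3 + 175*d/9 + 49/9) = 3*d*(3*d^2 - 20*d - 32)/(9*d^3 + 87*d^2 + 175*d + 49)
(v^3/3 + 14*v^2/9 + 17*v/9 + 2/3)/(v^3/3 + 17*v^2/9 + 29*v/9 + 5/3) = (3*v + 2)/(3*v + 5)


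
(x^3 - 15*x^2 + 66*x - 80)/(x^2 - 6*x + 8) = (x^2 - 13*x + 40)/(x - 4)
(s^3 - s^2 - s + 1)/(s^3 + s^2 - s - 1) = (s - 1)/(s + 1)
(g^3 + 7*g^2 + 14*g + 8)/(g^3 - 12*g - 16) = (g^2 + 5*g + 4)/(g^2 - 2*g - 8)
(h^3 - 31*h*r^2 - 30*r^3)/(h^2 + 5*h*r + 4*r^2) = (h^2 - h*r - 30*r^2)/(h + 4*r)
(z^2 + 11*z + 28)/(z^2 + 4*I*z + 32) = (z^2 + 11*z + 28)/(z^2 + 4*I*z + 32)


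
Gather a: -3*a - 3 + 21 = 18 - 3*a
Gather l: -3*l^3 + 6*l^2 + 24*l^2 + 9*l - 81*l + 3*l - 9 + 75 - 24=-3*l^3 + 30*l^2 - 69*l + 42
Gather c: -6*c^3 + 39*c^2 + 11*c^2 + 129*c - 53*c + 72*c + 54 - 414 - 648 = -6*c^3 + 50*c^2 + 148*c - 1008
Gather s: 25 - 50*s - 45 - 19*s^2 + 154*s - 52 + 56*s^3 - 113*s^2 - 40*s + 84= 56*s^3 - 132*s^2 + 64*s + 12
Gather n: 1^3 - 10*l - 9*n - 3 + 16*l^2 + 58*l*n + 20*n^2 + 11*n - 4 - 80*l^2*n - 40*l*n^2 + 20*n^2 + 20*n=16*l^2 - 10*l + n^2*(40 - 40*l) + n*(-80*l^2 + 58*l + 22) - 6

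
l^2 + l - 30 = (l - 5)*(l + 6)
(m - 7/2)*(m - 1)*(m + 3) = m^3 - 3*m^2/2 - 10*m + 21/2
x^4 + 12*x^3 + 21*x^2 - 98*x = x*(x - 2)*(x + 7)^2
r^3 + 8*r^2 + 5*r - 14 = (r - 1)*(r + 2)*(r + 7)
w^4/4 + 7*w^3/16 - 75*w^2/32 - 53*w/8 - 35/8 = (w/2 + 1)^2*(w - 7/2)*(w + 5/4)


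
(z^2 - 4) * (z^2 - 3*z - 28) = z^4 - 3*z^3 - 32*z^2 + 12*z + 112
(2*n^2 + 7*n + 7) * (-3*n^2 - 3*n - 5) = -6*n^4 - 27*n^3 - 52*n^2 - 56*n - 35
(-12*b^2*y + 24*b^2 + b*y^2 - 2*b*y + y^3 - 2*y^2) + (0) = -12*b^2*y + 24*b^2 + b*y^2 - 2*b*y + y^3 - 2*y^2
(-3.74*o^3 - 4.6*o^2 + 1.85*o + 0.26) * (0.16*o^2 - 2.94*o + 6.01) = -0.5984*o^5 + 10.2596*o^4 - 8.6574*o^3 - 33.0434*o^2 + 10.3541*o + 1.5626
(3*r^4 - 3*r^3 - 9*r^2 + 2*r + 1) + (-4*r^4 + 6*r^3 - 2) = -r^4 + 3*r^3 - 9*r^2 + 2*r - 1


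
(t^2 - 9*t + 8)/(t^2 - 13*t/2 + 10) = 2*(t^2 - 9*t + 8)/(2*t^2 - 13*t + 20)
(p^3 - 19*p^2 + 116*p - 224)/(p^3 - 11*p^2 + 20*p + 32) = (p - 7)/(p + 1)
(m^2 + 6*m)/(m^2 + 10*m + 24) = m/(m + 4)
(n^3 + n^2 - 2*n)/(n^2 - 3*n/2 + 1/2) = 2*n*(n + 2)/(2*n - 1)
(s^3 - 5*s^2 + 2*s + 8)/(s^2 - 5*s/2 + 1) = 2*(s^2 - 3*s - 4)/(2*s - 1)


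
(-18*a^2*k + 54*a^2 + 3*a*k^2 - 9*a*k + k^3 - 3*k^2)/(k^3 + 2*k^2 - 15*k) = (-18*a^2 + 3*a*k + k^2)/(k*(k + 5))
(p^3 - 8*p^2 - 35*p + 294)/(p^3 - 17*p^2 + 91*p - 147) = (p + 6)/(p - 3)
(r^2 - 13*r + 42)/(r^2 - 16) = (r^2 - 13*r + 42)/(r^2 - 16)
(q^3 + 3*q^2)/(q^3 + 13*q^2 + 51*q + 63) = q^2/(q^2 + 10*q + 21)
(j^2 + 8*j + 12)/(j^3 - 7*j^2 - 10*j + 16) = (j + 6)/(j^2 - 9*j + 8)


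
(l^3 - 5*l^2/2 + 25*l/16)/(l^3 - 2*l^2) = (16*l^2 - 40*l + 25)/(16*l*(l - 2))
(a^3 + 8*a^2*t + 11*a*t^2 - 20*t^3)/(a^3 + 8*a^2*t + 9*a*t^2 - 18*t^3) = (a^2 + 9*a*t + 20*t^2)/(a^2 + 9*a*t + 18*t^2)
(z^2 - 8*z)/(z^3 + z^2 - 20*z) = (z - 8)/(z^2 + z - 20)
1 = 1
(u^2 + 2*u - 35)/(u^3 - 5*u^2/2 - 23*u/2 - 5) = 2*(u + 7)/(2*u^2 + 5*u + 2)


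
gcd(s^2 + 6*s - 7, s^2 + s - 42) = s + 7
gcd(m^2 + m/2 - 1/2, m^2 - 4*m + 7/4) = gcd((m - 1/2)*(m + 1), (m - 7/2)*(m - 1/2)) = m - 1/2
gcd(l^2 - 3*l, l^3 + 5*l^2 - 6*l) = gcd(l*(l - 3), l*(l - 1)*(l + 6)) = l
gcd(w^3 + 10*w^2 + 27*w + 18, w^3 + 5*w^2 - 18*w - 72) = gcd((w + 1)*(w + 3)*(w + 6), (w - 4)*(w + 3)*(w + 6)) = w^2 + 9*w + 18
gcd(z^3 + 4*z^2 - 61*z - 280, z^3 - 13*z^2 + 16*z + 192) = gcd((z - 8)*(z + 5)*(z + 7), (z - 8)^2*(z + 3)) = z - 8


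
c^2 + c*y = c*(c + y)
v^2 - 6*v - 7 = (v - 7)*(v + 1)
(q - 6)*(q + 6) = q^2 - 36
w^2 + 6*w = w*(w + 6)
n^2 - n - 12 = (n - 4)*(n + 3)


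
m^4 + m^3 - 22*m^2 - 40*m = m*(m - 5)*(m + 2)*(m + 4)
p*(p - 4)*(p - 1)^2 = p^4 - 6*p^3 + 9*p^2 - 4*p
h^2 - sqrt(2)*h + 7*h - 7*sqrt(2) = (h + 7)*(h - sqrt(2))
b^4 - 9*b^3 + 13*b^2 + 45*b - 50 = (b - 5)^2*(b - 1)*(b + 2)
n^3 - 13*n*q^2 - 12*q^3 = (n - 4*q)*(n + q)*(n + 3*q)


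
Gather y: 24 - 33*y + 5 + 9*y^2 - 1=9*y^2 - 33*y + 28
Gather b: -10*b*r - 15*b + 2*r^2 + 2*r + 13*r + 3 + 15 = b*(-10*r - 15) + 2*r^2 + 15*r + 18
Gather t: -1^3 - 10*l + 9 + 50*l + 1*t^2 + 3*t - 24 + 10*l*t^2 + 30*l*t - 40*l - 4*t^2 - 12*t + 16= t^2*(10*l - 3) + t*(30*l - 9)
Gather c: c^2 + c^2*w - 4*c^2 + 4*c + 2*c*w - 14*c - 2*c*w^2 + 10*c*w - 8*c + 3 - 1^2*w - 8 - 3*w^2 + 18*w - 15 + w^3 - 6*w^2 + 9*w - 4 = c^2*(w - 3) + c*(-2*w^2 + 12*w - 18) + w^3 - 9*w^2 + 26*w - 24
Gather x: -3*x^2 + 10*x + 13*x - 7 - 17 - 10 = -3*x^2 + 23*x - 34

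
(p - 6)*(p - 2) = p^2 - 8*p + 12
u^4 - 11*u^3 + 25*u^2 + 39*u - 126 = (u - 7)*(u - 3)^2*(u + 2)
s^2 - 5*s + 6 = (s - 3)*(s - 2)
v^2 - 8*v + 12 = (v - 6)*(v - 2)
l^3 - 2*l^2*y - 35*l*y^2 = l*(l - 7*y)*(l + 5*y)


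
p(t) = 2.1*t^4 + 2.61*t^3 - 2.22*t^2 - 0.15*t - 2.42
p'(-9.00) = -5449.56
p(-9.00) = 11694.52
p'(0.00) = -0.15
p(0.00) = -2.42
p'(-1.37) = -0.97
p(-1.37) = -5.69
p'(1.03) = 12.76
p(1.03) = 0.29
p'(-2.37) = -57.47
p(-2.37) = 16.98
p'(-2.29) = -49.80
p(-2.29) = 12.69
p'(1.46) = 36.20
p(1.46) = 10.29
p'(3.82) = 565.39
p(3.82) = 557.27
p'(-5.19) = -940.50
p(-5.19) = 1097.35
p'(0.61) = 1.96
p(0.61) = -2.45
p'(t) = 8.4*t^3 + 7.83*t^2 - 4.44*t - 0.15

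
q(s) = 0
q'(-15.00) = 0.00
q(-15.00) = 0.00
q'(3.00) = 0.00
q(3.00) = 0.00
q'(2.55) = 0.00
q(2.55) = 0.00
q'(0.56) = 0.00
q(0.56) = 0.00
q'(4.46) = 0.00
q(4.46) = 0.00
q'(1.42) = 0.00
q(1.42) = 0.00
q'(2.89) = 0.00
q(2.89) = 0.00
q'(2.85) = 0.00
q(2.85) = 0.00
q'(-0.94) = 0.00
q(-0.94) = 0.00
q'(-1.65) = 0.00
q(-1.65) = 0.00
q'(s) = 0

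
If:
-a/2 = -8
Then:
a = 16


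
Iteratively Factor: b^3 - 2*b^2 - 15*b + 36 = (b - 3)*(b^2 + b - 12) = (b - 3)^2*(b + 4)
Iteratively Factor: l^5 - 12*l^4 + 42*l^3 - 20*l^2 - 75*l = (l - 3)*(l^4 - 9*l^3 + 15*l^2 + 25*l) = (l - 5)*(l - 3)*(l^3 - 4*l^2 - 5*l) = (l - 5)^2*(l - 3)*(l^2 + l) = (l - 5)^2*(l - 3)*(l + 1)*(l)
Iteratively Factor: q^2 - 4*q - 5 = (q + 1)*(q - 5)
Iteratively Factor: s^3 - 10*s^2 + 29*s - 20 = (s - 4)*(s^2 - 6*s + 5) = (s - 5)*(s - 4)*(s - 1)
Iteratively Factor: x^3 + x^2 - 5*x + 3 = (x - 1)*(x^2 + 2*x - 3) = (x - 1)*(x + 3)*(x - 1)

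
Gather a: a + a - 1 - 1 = 2*a - 2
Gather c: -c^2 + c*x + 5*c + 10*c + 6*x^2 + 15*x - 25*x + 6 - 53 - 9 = -c^2 + c*(x + 15) + 6*x^2 - 10*x - 56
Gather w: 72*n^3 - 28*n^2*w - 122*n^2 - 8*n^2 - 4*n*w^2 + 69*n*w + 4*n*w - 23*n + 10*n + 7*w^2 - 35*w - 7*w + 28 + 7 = 72*n^3 - 130*n^2 - 13*n + w^2*(7 - 4*n) + w*(-28*n^2 + 73*n - 42) + 35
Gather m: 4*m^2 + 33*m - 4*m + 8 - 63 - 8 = 4*m^2 + 29*m - 63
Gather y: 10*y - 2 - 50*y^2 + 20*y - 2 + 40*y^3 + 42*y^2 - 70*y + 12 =40*y^3 - 8*y^2 - 40*y + 8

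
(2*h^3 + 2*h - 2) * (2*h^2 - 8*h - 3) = 4*h^5 - 16*h^4 - 2*h^3 - 20*h^2 + 10*h + 6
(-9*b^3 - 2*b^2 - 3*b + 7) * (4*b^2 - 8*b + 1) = -36*b^5 + 64*b^4 - 5*b^3 + 50*b^2 - 59*b + 7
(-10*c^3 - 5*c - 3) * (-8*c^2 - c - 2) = 80*c^5 + 10*c^4 + 60*c^3 + 29*c^2 + 13*c + 6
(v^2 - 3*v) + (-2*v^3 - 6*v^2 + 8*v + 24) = -2*v^3 - 5*v^2 + 5*v + 24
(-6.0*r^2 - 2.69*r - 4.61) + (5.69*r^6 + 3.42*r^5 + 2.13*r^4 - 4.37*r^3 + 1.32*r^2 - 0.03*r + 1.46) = 5.69*r^6 + 3.42*r^5 + 2.13*r^4 - 4.37*r^3 - 4.68*r^2 - 2.72*r - 3.15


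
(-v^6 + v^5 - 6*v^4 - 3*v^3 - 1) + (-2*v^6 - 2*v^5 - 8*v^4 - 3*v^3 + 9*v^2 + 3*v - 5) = -3*v^6 - v^5 - 14*v^4 - 6*v^3 + 9*v^2 + 3*v - 6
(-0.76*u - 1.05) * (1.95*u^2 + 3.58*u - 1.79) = -1.482*u^3 - 4.7683*u^2 - 2.3986*u + 1.8795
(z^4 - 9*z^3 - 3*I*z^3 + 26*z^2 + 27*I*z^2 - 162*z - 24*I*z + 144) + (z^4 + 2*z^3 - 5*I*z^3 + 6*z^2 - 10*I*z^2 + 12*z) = 2*z^4 - 7*z^3 - 8*I*z^3 + 32*z^2 + 17*I*z^2 - 150*z - 24*I*z + 144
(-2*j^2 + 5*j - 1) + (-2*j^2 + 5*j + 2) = -4*j^2 + 10*j + 1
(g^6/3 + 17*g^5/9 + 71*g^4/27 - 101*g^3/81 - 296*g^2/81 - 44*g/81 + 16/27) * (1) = g^6/3 + 17*g^5/9 + 71*g^4/27 - 101*g^3/81 - 296*g^2/81 - 44*g/81 + 16/27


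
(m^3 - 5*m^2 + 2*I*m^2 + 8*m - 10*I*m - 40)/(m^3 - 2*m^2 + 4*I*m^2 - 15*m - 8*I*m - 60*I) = (m - 2*I)/(m + 3)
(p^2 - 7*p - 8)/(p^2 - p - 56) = (p + 1)/(p + 7)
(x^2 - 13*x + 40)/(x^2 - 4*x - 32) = (x - 5)/(x + 4)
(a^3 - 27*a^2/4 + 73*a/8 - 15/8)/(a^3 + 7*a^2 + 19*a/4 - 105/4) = (4*a^2 - 21*a + 5)/(2*(2*a^2 + 17*a + 35))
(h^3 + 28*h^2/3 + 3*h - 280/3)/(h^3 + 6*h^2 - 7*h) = (3*h^2 + 7*h - 40)/(3*h*(h - 1))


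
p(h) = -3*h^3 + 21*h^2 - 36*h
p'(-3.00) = -243.00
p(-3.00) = 378.00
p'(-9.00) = -1143.00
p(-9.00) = 4212.00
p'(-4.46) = -402.34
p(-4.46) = 844.43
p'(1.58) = 7.89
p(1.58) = -16.29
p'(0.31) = -23.84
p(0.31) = -9.23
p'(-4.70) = -432.21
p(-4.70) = 944.56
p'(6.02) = -109.32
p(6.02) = -110.17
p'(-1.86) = -145.26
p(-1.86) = 158.92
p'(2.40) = 12.96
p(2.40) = -6.91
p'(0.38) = -21.34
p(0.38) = -10.81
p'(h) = -9*h^2 + 42*h - 36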